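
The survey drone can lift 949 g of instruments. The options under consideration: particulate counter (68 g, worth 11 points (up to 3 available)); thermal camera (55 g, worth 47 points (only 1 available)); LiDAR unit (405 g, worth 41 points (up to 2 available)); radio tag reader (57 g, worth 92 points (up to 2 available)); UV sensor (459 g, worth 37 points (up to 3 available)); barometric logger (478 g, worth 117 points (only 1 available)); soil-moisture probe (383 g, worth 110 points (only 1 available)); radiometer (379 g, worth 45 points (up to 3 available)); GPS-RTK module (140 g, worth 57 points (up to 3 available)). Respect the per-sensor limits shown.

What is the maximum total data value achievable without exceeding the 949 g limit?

Density check — radio tag reader 1.61, thermal camera 0.85, GPS-RTK module 0.41 are the best per g.
The ratio heuristic lands on 3×particulate counter + thermal camera + 2×radio tag reader + 3×GPS-RTK module (435) but leaves 156 g idle.
The 276 g tied up in 2×particulate counter and GPS-RTK module is better spent on soil-moisture probe — total rises to 466 (900 g).
No other feasible combination exceeds 466.

466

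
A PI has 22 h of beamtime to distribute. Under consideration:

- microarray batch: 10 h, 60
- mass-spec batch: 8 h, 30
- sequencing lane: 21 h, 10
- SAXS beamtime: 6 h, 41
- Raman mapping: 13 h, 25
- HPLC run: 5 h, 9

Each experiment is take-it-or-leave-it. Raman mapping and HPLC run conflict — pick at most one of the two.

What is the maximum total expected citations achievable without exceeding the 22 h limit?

By expected citations per h: SAXS beamtime 6.83, microarray batch 6.00, mass-spec batch 3.75, Raman mapping 1.92 lead.
Microarray batch + SAXS beamtime + HPLC run uses 21 of the 22 h and totals 110.

110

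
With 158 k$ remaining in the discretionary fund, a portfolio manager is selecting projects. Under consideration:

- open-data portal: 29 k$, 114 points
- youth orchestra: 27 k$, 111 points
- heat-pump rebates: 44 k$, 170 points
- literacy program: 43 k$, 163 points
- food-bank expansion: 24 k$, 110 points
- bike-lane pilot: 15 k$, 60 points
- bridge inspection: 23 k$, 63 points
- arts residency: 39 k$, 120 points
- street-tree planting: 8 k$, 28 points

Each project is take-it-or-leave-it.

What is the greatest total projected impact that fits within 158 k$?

618

Taking the top-ratio projects first gives open-data portal + youth orchestra + heat-pump rebates + food-bank expansion + bike-lane pilot + street-tree planting for 593 (147 k$).
Dropping food-bank expansion and street-tree planting frees 32 k$; slotting in literacy program (43 k$) lifts the total to 618 at 158 k$.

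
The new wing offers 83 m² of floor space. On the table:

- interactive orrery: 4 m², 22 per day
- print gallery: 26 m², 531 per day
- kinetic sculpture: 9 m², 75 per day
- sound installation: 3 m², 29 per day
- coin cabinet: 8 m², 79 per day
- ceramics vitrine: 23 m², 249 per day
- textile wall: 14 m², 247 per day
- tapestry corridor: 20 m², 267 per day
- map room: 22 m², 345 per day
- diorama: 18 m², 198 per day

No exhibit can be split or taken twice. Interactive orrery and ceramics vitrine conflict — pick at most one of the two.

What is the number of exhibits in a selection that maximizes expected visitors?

4

Best achievable expected visitors is 1390.
One optimal bundle: print gallery + textile wall + tapestry corridor + map room (82 m²).
Any selection reaching 1390 contains exactly 4 exhibits.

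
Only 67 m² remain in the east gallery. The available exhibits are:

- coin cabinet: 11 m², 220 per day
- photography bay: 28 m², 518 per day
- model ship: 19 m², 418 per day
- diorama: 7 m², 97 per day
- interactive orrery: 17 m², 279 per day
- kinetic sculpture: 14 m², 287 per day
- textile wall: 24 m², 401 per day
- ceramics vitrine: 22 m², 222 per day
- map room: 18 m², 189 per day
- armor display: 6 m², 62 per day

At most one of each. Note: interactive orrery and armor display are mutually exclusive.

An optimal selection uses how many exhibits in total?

Optimal total is 1285.
For example photography bay + model ship + kinetic sculpture + armor display achieves it, using 67 m².
Every optimal selection uses 4 exhibits.

4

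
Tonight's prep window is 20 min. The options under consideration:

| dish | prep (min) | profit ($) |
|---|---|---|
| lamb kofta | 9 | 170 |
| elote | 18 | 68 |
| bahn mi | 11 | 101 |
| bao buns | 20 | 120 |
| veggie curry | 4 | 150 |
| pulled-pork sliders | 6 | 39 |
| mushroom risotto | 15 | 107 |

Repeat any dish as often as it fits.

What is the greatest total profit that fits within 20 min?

750

5×veggie curry uses 20 of the 20 min and totals 750.
That's the maximum — no swap from here does better than 750.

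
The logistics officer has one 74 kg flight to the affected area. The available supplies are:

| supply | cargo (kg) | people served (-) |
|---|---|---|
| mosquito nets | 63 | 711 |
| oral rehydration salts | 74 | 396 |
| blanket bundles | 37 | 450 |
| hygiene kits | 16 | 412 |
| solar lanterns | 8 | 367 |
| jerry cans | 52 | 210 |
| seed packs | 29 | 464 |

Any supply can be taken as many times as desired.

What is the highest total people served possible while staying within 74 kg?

3303

Taking 9×solar lanterns: 72 kg used, 3303 in people served.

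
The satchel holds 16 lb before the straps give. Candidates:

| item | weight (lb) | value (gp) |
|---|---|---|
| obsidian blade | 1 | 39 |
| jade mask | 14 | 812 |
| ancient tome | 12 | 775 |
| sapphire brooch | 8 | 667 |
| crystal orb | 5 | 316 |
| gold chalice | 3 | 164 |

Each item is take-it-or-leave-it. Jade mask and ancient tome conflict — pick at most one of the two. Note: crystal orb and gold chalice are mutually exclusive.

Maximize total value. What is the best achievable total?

Best packing: obsidian blade + sapphire brooch + crystal orb — 14 lb, 1022 total.
Next best is sapphire brooch + crystal orb at 983 (13 lb) — short by 39.

1022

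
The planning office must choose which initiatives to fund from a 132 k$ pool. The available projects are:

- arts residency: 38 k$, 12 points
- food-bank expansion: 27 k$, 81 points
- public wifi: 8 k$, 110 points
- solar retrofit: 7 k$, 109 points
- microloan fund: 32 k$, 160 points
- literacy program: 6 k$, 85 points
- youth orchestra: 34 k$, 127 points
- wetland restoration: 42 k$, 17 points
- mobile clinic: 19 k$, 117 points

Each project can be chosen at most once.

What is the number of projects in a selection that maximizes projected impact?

Optimal total is 708.
One optimal bundle: public wifi + solar retrofit + microloan fund + literacy program + youth orchestra + mobile clinic (106 k$).
Any selection reaching 708 contains exactly 6 projects.

6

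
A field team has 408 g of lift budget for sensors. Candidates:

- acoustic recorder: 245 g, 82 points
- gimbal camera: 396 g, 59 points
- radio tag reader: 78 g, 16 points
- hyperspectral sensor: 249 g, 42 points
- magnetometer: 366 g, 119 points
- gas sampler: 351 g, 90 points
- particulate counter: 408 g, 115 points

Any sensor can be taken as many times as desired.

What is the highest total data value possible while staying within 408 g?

Filling by ratio: acoustic recorder + 2×radio tag reader for 114, with 7 g left unused.
The 401 g tied up in acoustic recorder and 2×radio tag reader is better spent on magnetometer — total rises to 119 (366 g).
That's the maximum — no swap from here does better than 119.

119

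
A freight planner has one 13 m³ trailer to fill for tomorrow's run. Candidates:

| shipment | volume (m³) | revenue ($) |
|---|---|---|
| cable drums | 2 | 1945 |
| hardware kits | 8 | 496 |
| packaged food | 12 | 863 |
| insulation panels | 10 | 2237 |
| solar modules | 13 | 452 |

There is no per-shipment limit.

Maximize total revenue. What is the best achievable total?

Best packing: 6×cable drums — 12 m³, 11670 total.
No other feasible combination exceeds 11670.

11670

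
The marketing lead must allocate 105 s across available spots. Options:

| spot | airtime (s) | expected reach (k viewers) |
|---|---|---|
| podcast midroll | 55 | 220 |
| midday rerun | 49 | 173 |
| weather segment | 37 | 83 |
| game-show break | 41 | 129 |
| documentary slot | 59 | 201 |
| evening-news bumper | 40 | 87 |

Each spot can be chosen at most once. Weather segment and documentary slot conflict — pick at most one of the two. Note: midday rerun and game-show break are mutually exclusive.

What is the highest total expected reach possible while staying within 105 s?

393

By expected reach per s: podcast midroll 4.00, midday rerun 3.53, documentary slot 3.41, game-show break 3.15 lead.
The ratio ordering already packs tightly: podcast midroll + midday rerun, 104 s, 393.
Every other selection either busts 105 s or breaks a pairing rule or fails to beat 393.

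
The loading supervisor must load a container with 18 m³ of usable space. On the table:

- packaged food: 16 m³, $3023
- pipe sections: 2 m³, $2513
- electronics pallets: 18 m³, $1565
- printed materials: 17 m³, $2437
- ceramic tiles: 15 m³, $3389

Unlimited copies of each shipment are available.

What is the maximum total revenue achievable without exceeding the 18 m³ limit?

22617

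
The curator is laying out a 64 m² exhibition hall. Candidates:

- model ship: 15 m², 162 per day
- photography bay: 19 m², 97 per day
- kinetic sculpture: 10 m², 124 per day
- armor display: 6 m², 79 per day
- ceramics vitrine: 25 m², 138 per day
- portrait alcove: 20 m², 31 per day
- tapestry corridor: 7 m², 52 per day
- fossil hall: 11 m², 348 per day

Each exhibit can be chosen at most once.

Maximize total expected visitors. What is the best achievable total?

810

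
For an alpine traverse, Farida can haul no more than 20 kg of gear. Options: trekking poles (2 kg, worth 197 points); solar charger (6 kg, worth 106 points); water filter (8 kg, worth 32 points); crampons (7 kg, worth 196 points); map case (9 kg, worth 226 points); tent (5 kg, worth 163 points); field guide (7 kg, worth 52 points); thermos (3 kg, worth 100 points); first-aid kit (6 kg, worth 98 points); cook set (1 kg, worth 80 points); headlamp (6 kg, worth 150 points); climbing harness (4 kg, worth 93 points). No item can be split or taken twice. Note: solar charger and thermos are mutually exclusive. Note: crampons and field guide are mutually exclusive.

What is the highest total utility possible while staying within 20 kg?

766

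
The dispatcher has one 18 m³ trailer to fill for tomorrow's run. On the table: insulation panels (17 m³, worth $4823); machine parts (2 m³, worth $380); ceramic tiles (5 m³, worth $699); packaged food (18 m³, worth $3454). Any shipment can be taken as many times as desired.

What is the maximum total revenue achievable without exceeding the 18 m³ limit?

4823

By revenue per m³: insulation panels 283.71, packaged food 191.89, machine parts 190.00 lead.
Insulation panels uses 17 of the 18 m³ and totals 4823.
Nothing else within 18 m³ beats 4823.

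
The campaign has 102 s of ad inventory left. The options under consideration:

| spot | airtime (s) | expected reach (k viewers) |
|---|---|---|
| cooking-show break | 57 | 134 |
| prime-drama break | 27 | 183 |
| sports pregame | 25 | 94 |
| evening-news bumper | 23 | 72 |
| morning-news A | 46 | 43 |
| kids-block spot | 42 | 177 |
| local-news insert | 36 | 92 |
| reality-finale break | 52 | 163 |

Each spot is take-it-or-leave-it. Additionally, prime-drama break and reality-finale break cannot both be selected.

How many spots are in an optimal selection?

Optimal total is 454.
prime-drama break + sports pregame + kids-block spot hits 454 at 94 s.
Any selection reaching 454 contains exactly 3 spots.

3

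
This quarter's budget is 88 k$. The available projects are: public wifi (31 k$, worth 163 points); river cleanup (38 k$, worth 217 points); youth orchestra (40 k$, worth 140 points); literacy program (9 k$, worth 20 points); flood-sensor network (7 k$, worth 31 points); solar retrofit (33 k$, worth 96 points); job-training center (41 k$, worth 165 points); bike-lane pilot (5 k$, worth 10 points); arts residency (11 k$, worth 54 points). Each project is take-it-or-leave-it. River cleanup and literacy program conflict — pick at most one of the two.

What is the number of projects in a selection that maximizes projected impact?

4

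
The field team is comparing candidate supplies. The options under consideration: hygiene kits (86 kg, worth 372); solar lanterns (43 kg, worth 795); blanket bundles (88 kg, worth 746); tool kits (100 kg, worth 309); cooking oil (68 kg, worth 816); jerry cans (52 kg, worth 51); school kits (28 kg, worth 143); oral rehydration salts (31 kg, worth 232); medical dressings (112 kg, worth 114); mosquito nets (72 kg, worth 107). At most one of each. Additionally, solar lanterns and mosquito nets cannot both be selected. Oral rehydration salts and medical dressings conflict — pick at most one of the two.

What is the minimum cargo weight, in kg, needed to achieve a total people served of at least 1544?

111

Look for the lowest-cargo combination reaching 1544.
Taking solar lanterns + cooking oil gives 1611 (≥ 1544) for 111 kg.
Below 111 kg the best achievable stays under 1544.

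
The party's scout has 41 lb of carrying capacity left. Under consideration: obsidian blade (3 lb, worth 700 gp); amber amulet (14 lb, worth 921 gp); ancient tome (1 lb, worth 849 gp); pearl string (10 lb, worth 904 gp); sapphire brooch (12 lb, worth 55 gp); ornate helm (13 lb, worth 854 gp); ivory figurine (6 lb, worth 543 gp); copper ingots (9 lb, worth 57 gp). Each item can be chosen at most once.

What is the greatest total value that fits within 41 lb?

Density check — ancient tome 849.00, obsidian blade 233.33, ivory figurine 90.50 are the best per lb.
The ratio heuristic lands on obsidian blade + amber amulet + ancient tome + pearl string + ivory figurine (3917) but leaves 7 lb idle.
Dropping ivory figurine frees 6 lb; slotting in ornate helm (13 lb) lifts the total to 4228 at 41 lb.
Next best is obsidian blade + amber amulet + ancient tome + pearl string + ivory figurine at 3917 (34 lb) — short by 311.

4228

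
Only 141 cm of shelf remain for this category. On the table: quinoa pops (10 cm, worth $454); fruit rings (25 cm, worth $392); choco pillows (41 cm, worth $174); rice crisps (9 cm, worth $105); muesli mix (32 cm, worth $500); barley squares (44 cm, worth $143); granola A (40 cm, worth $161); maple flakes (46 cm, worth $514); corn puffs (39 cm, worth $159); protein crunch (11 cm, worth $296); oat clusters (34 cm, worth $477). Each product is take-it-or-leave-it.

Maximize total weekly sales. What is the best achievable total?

2261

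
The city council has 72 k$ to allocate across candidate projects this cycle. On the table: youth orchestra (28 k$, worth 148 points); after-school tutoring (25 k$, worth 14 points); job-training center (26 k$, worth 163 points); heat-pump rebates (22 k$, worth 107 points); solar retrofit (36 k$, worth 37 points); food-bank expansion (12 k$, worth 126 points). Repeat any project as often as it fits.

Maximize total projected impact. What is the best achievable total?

756

By projected impact per k$: food-bank expansion 10.50, job-training center 6.27, youth orchestra 5.29, heat-pump rebates 4.86 lead.
Best packing: 6×food-bank expansion — 72 k$, 756 total.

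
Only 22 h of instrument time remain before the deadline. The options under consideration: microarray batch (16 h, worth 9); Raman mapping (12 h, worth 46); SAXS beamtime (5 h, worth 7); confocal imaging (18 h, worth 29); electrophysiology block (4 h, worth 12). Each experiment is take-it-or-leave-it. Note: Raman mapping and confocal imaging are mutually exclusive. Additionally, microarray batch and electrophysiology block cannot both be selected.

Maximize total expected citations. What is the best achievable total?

65

Ranking by ratio (expected citations/h): Raman mapping 3.83, electrophysiology block 3.00, confocal imaging 1.61.
Raman mapping + SAXS beamtime + electrophysiology block uses 21 of the 22 h and totals 65.
The closest alternative, Raman mapping + electrophysiology block, reaches only 58.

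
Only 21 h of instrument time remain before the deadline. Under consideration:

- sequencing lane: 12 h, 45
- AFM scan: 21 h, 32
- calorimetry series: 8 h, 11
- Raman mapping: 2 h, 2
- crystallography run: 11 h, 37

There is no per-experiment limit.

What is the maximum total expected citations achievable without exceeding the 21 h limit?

56

Taking sequencing lane + calorimetry series: 20 h used, 56 in expected citations.
No other feasible combination exceeds 56.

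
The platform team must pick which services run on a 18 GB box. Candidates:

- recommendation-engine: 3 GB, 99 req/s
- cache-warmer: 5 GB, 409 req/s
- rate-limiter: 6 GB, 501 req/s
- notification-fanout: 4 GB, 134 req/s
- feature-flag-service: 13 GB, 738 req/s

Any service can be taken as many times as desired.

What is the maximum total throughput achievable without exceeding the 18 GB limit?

Best packing: 3×rate-limiter — 18 GB, 1503 total.
No other feasible combination exceeds 1503.

1503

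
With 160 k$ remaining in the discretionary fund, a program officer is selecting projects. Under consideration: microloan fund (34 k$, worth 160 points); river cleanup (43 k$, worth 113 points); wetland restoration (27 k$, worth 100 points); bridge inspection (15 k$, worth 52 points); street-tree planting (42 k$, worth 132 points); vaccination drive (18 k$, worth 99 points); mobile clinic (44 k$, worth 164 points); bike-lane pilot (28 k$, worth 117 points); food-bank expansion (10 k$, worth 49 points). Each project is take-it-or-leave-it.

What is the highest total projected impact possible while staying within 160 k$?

657

A density-first pass picks microloan fund + bridge inspection + vaccination drive + mobile clinic + bike-lane pilot + food-bank expansion — 641 at 149 k$.
The 59 k$ tied up in bridge inspection and mobile clinic is better spent on wetland restoration + street-tree planting — total rises to 657 (159 k$).
Runner-up microloan fund + wetland restoration + bridge inspection + mobile clinic + bike-lane pilot + food-bank expansion tops out at 642.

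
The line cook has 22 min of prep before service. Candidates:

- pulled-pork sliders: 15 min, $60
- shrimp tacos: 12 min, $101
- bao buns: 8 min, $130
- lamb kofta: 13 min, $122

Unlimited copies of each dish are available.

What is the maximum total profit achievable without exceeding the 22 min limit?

260

Best packing: 2×bao buns — 16 min, 260 total.
That's the maximum — no swap from here does better than 260.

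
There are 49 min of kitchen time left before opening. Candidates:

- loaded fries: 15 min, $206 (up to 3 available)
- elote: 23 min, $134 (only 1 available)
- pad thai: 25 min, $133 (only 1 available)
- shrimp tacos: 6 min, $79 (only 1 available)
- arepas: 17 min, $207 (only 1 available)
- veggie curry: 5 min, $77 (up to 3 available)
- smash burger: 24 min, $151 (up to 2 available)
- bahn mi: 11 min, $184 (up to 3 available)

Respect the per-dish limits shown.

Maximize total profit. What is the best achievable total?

785

The ratio heuristic lands on 3×veggie curry + 3×bahn mi (783) but leaves 1 min idle.
The 5 min tied up in veggie curry is better spent on shrimp tacos — total rises to 785 (49 min).
Nothing else within 49 min beats 785.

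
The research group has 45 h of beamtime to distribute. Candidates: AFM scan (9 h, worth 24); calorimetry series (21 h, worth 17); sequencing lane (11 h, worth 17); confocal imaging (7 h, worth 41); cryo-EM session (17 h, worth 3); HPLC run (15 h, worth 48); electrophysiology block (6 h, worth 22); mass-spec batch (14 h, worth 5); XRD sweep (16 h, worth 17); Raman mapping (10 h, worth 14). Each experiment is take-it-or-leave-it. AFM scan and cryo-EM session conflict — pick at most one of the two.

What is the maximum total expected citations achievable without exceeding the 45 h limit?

The ratio ordering already packs tightly: AFM scan + confocal imaging + HPLC run + electrophysiology block, 37 h, 135.

135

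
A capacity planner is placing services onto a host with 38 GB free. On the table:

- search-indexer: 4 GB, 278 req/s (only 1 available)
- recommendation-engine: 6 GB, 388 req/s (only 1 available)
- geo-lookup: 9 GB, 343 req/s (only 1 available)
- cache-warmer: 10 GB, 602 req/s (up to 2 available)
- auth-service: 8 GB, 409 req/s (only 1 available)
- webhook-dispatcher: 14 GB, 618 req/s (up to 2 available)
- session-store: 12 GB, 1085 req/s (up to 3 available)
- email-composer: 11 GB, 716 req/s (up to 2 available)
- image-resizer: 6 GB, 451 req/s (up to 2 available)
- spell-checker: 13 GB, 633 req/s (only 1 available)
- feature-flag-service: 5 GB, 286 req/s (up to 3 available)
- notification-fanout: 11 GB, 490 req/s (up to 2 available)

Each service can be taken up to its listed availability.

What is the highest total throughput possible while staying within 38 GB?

By throughput per GB: session-store 90.42, image-resizer 75.17, search-indexer 69.50 lead.
Best packing: 3×session-store — 36 GB, 3255 total.
The spare 2 GB is too small for any remaining service, and no exchange beats 3255.

3255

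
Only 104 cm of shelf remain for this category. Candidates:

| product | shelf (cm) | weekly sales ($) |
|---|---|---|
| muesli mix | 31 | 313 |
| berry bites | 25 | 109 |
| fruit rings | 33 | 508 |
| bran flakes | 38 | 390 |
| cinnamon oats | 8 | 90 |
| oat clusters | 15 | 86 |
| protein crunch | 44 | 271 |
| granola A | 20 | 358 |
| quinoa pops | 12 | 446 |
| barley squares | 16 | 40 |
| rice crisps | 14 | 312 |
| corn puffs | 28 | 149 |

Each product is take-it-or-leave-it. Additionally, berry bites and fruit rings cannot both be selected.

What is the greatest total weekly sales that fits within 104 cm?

1800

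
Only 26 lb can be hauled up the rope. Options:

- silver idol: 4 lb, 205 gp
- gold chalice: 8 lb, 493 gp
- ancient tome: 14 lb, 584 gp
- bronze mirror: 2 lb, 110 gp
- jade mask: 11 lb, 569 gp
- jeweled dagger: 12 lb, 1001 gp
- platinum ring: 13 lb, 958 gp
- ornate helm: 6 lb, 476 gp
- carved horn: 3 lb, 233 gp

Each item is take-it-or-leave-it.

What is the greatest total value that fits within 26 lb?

1970

The ratio heuristic lands on bronze mirror + jeweled dagger + ornate helm + carved horn (1820) but leaves 3 lb idle.
Dropping bronze mirror and carved horn frees 5 lb; slotting in gold chalice (8 lb) lifts the total to 1970 at 26 lb.
Runner-up jeweled dagger + platinum ring tops out at 1959.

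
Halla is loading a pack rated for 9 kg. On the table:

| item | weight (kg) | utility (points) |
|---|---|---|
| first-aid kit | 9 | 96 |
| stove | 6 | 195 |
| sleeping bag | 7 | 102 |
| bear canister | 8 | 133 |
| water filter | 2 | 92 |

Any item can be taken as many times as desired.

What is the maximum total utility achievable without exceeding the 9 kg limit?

368

Ranking by ratio (utility/kg): water filter 46.00, stove 32.50, bear canister 16.62.
The ratio ordering already packs tightly: 4×water filter, 8 kg, 368.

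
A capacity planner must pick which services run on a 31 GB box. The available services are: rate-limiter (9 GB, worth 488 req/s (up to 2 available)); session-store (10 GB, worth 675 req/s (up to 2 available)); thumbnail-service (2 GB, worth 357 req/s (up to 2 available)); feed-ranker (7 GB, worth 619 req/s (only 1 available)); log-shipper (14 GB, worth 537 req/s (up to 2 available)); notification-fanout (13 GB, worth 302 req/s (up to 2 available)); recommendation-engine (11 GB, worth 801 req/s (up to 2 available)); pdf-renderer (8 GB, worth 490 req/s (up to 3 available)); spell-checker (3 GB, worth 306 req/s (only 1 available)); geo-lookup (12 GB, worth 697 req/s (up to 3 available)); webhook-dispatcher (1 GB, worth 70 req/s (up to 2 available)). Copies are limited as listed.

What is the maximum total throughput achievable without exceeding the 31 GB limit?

2762

By throughput per GB: thumbnail-service 178.50, spell-checker 102.00, feed-ranker 88.43, recommendation-engine 72.82 lead.
Taking the top-ratio services first gives 2×thumbnail-service + feed-ranker + recommendation-engine + spell-checker + 2×webhook-dispatcher for 2580 (27 GB).
The 7 GB tied up in feed-ranker is better spent on recommendation-engine — total rises to 2762 (31 GB).
Nothing else within 31 GB beats 2762.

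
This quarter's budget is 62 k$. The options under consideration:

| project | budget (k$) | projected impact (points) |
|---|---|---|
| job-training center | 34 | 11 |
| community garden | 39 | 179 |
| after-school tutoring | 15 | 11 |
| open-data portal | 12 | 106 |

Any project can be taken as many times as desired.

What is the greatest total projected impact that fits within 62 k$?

530

By projected impact per k$: open-data portal 8.83, community garden 4.59, after-school tutoring 0.73 lead.
5×open-data portal uses 60 of the 62 k$ and totals 530.
No other feasible combination exceeds 530.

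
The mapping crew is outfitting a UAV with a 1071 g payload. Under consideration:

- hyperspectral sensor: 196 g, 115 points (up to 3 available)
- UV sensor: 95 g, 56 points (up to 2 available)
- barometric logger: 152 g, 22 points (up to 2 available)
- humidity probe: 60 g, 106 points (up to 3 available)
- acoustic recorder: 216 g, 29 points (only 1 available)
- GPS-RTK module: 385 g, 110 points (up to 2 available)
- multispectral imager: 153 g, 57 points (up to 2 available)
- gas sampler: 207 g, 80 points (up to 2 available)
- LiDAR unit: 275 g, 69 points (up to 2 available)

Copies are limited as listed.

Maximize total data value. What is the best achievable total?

The ratio heuristic lands on 3×hyperspectral sensor + 2×UV sensor + 3×humidity probe (775) but leaves 113 g idle.
Replace UV sensor with gas sampler: the trade gains 24 net, giving 799 at 1070 g.
Nothing else within 1071 g beats 799.

799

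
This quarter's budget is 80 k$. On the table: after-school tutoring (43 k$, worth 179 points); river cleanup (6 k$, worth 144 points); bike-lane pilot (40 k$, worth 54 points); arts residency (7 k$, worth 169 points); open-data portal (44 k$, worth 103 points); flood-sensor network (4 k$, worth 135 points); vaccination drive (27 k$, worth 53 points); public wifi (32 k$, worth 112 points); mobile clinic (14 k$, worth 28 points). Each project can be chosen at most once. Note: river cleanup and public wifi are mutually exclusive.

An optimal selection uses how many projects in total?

5

Best achievable projected impact is 655.
after-school tutoring + river cleanup + arts residency + flood-sensor network + mobile clinic hits 655 at 74 k$.
All optima have 5 projects.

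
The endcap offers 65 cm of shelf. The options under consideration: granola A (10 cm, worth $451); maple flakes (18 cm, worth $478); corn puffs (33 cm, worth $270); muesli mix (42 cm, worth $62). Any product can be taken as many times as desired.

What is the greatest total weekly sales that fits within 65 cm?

Taking 6×granola A: 60 cm used, 2706 in weekly sales.

2706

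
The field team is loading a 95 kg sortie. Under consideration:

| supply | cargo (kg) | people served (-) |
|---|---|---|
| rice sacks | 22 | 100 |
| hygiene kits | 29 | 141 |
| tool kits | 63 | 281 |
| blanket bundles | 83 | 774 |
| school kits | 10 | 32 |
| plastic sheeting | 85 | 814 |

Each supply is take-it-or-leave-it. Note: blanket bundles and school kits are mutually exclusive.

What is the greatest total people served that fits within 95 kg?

846

Taking school kits + plastic sheeting: 95 kg used, 846 in people served.
Nothing else feasible within 95 kg beats 846.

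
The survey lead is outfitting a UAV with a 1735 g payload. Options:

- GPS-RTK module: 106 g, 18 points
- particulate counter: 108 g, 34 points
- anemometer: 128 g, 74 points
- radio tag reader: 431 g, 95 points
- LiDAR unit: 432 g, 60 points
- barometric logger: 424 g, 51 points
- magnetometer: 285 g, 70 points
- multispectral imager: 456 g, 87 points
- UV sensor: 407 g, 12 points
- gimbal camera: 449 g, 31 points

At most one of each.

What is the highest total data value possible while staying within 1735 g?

By data value per g: anemometer 0.58, particulate counter 0.31, magnetometer 0.25, radio tag reader 0.22 lead.
The ratio heuristic lands on GPS-RTK module + particulate counter + anemometer + radio tag reader + magnetometer + multispectral imager (378) but leaves 221 g idle.
The 214 g tied up in GPS-RTK module and particulate counter is better spent on LiDAR unit — total rises to 386 (1732 g).

386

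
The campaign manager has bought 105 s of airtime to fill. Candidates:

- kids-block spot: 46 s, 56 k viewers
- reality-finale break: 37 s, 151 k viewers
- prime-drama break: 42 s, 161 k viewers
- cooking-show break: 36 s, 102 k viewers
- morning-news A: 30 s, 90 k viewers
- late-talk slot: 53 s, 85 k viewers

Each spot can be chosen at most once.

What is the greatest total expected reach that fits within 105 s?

By expected reach per s: reality-finale break 4.08, prime-drama break 3.83, morning-news A 3.00 lead.
Taking the top-ratio spots first gives reality-finale break + prime-drama break for 312 (79 s).
Dropping prime-drama break frees 42 s; slotting in cooking-show break + morning-news A (66 s) lifts the total to 343 at 103 s.
An exhaustive check of the 64 subsets confirms 343.

343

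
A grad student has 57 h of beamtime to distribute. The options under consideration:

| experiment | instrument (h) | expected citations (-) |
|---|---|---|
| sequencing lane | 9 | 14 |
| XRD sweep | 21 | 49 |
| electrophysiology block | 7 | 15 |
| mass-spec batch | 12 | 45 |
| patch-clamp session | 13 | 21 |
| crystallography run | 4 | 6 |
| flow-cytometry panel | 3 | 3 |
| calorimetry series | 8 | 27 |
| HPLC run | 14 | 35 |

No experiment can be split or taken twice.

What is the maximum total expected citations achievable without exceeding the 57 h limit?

Best packing: XRD sweep + mass-spec batch + calorimetry series + HPLC run — 55 h, 156 total.

156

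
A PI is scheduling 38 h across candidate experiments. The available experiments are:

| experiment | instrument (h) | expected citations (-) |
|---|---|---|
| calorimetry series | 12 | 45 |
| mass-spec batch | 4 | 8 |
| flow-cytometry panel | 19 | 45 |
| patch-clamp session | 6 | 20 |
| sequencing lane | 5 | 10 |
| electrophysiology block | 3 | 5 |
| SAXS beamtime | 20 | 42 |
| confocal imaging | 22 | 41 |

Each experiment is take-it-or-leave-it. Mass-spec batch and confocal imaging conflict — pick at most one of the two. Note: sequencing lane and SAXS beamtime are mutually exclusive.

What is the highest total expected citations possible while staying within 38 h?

110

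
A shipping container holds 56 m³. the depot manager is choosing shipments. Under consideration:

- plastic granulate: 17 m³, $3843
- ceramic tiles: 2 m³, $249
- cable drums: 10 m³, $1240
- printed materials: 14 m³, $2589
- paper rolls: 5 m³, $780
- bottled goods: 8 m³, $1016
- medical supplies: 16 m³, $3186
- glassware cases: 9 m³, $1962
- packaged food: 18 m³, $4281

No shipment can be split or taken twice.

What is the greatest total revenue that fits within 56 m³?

A density-first pass picks plastic granulate + ceramic tiles + paper rolls + glassware cases + packaged food — 11115 at 51 m³.
Dropping ceramic tiles and glassware cases frees 11 m³; slotting in medical supplies (16 m³) lifts the total to 12090 at 56 m³.

12090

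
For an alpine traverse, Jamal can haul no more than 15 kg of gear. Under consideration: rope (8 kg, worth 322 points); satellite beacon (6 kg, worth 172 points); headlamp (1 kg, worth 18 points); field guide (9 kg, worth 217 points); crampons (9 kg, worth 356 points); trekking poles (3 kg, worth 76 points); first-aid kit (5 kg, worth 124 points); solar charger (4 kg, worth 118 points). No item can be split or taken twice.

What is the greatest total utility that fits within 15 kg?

Taking the top-ratio items first gives rope + trekking poles + solar charger for 516 (15 kg).
But satellite beacon + crampons fits in 15 kg and reaches 528.

528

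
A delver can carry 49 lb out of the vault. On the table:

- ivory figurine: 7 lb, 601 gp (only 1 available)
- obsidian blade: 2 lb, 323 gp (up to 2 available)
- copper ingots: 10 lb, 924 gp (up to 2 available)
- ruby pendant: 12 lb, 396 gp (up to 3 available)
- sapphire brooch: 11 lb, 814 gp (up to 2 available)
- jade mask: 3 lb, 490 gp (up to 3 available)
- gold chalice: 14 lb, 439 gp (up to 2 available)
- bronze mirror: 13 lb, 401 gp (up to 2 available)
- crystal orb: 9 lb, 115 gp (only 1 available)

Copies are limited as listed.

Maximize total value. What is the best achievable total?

Ranking by ratio (value/lb): jade mask 163.33, obsidian blade 161.50, copper ingots 92.40, ivory figurine 85.86.
A density-first pass picks ivory figurine + 2×obsidian blade + 2×copper ingots + 3×jade mask + crystal orb — 4680 at 49 lb.
The 11 lb tied up in obsidian blade and crystal orb is better spent on sapphire brooch — total rises to 5056 (49 lb).
Nothing else within 49 lb beats 5056.

5056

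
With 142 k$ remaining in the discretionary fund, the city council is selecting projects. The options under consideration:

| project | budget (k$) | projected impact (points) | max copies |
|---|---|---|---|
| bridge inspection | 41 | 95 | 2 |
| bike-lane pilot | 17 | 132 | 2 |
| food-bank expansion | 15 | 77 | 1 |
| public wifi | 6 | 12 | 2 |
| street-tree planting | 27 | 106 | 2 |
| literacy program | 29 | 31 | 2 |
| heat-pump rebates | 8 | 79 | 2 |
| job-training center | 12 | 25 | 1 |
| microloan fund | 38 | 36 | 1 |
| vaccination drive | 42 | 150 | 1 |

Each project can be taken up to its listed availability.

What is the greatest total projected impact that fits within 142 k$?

Greedy by ratio would take 2×bike-lane pilot + food-bank expansion + public wifi + 2×street-tree planting + 2×heat-pump rebates + job-training center: 137 k$ used, total 748.
Dropping street-tree planting and job-training center frees 39 k$; slotting in vaccination drive (42 k$) lifts the total to 767 at 140 k$.

767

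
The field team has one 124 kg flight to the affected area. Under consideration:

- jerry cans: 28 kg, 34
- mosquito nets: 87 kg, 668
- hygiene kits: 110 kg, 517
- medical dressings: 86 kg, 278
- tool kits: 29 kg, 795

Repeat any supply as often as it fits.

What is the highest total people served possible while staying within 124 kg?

3180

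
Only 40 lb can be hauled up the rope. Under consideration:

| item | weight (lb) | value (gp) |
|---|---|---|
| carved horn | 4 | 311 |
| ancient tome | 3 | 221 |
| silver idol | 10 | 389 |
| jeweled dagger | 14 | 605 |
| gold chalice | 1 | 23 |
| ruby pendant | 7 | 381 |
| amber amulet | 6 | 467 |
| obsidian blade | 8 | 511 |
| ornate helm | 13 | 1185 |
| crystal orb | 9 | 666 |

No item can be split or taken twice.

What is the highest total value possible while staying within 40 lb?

3140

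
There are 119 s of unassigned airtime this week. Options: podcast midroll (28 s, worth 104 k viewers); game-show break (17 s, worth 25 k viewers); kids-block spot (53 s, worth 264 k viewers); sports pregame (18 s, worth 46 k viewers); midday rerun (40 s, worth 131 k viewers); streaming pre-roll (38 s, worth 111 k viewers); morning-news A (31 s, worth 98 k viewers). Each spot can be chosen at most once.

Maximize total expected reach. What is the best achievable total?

479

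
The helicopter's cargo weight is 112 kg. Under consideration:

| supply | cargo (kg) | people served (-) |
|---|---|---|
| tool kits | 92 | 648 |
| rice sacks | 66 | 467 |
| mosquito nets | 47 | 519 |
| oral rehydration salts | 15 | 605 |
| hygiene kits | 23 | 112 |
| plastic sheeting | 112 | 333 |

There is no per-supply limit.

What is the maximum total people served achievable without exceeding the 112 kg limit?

4235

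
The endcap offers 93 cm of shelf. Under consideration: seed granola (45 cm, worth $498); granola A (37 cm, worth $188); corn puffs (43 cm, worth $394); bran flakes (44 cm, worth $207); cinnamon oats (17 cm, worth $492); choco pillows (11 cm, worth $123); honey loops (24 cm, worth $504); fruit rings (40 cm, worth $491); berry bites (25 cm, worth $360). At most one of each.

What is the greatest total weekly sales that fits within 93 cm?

1610

By weekly sales per cm: cinnamon oats 28.94, honey loops 21.00, berry bites 14.40 lead.
The ratio heuristic lands on cinnamon oats + choco pillows + honey loops + berry bites (1479) but leaves 16 cm idle.
The 25 cm tied up in berry bites is better spent on fruit rings — total rises to 1610 (92 cm).
No other feasible combination exceeds 1610.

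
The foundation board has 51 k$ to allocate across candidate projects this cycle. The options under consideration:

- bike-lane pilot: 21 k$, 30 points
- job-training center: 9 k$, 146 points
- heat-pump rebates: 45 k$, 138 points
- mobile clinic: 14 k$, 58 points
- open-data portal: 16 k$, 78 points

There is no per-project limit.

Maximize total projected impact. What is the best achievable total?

730

Best packing: 5×job-training center — 45 k$, 730 total.
The spare 6 k$ is too small for any remaining project, and no exchange beats 730.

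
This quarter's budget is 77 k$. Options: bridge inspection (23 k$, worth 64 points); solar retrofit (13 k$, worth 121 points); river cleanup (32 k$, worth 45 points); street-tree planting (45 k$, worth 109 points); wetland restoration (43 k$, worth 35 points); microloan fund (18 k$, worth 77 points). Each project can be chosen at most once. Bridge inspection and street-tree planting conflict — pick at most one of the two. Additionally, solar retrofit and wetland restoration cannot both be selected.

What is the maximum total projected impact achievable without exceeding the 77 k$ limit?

By projected impact per k$: solar retrofit 9.31, microloan fund 4.28, bridge inspection 2.78 lead.
A density-first pass picks bridge inspection + solar retrofit + microloan fund — 262 at 54 k$.
Dropping bridge inspection frees 23 k$; slotting in street-tree planting (45 k$) lifts the total to 307 at 76 k$.
That's the maximum — no feasible swap from here does better than 307.

307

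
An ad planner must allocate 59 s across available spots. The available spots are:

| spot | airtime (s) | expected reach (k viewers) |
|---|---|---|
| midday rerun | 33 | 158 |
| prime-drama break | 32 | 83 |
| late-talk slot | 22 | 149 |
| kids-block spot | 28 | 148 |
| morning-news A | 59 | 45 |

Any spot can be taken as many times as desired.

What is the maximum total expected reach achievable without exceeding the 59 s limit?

307

Filling by ratio: 2×late-talk slot for 298, with 15 s left unused.
The 22 s tied up in late-talk slot is better spent on midday rerun — total rises to 307 (55 s).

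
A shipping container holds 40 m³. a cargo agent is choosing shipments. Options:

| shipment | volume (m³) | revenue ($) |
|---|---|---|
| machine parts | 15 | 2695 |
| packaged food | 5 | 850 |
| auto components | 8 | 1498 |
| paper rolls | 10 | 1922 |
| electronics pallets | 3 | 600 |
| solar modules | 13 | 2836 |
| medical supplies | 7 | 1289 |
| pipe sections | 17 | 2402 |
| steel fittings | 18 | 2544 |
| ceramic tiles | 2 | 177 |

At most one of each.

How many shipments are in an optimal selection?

5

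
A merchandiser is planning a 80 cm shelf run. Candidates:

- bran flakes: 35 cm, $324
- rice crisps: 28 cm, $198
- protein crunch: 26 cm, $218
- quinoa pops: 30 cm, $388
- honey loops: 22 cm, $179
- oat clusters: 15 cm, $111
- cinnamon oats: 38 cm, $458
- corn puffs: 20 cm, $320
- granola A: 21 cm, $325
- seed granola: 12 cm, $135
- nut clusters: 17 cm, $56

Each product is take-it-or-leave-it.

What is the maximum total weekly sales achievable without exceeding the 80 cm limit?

Taking the top-ratio products first gives quinoa pops + corn puffs + granola A for 1033 (71 cm).
The 30 cm tied up in quinoa pops is better spent on cinnamon oats — total rises to 1103 (79 cm).
Next best is quinoa pops + corn puffs + granola A at 1033 (71 cm) — short by 70.

1103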